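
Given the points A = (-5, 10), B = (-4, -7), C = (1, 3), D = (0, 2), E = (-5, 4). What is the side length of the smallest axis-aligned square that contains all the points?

17

The bounding box has width 6 and height 17.
An axis-aligned square enclosing the set must have side ≥ max(width, height).
So the minimum side is max(6, 17) = 17.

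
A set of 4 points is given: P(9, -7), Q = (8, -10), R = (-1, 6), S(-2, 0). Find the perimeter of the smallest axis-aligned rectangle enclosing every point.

Width = max x − min x = 9 − (-2) = 11.
Height = max y − min y = 6 − (-10) = 16.
Perimeter = 2(11 + 16) = 54.

54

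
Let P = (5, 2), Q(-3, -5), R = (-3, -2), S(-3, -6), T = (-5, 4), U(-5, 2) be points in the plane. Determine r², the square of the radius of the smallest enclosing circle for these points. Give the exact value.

338/9

A smallest enclosing disk is always determined by at most three of the input points on its boundary.
The minimum enclosing circle is determined by three boundary points: P, S, T.
Their circumcentre is (-2/3, -1/3) with r² = 338/9.
The farthest remaining point Q is at distance² 245/9 ≤ 338/9.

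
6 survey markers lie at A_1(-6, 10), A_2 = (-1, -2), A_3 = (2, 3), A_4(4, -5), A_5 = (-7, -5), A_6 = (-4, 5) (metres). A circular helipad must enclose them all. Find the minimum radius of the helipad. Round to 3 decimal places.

By Welzl's lemma the MEC is supported by two points (diametrically opposite) or three points (on a circumcircle).
The minimum enclosing circle is determined by three boundary points: A_1, A_4, A_5.
Their circumcentre is (-1.5, 13/6) with r² = 1469/18.
The farthest remaining point A_2 is at distance² 317/18 ≤ 1469/18.
r = √(1469/18) ≈ 9.034.

9.034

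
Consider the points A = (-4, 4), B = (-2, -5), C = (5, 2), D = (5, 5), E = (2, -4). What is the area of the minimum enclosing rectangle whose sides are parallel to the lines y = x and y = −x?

In coordinates u = x + y, v = x − y the rectangle is axis-aligned; the map (x,y)→(u,v) scales areas by 2.
u-values: 0, -7, 7, 10, -2; range = 10 − (-7) = 17.
v-values: -8, 3, 3, 0, 6; range = 6 − (-8) = 14.
Area = (17 × 14) / 2 = 119.

119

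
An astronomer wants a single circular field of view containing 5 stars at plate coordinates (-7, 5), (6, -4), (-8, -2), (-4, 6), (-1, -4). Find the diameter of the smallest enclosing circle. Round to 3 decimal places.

15.811

A smallest enclosing disk is always determined by at most three of the input points on its boundary.
The farthest pair is (-7, 5)–(6, -4) with squared distance 250. The circle on this segment as diameter has centre (-0.5, 0.5) and r² = 250/4 = 62.5.
Check (-8, -2): distance² to centre = 62.5 ≤ 62.5, so it lies inside.
All remaining points lie in this disk, and no smaller disk contains both endpoints, so this is the minimum enclosing circle.
Diameter = 2r = 2√(62.5) ≈ 15.811.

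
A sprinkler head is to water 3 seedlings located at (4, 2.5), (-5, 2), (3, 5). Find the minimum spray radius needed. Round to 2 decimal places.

4.51

Call the three points A, B, C in the order given.
Side lengths²: AB² = 81.25, AC² = 7.25, BC² = 73.
Since AB² = 81.25 ≥ 73 + 7.25 = 80.25, the angle opposite AB is not acute, so the smallest enclosing circle has AB as diameter.
Centre = midpoint of AB = (-0.5, 2.25), r² = 81.25/4 = 20.3125.
r = √(20.3125) ≈ 4.51.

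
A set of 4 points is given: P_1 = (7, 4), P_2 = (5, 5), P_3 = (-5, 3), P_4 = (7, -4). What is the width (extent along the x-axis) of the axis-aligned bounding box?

12

max x = 7, min x = -5, so width = 12.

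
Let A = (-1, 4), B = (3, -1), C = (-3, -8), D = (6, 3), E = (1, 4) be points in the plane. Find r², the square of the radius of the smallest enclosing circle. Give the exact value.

50.5

By Welzl's lemma the MEC is supported by two points (diametrically opposite) or three points (on a circumcircle).
The farthest pair is C–D with squared distance 202. The circle on this segment as diameter has centre (1.5, -2.5) and r² = 202/4 = 50.5.
Check A: distance² to centre = 48.5 ≤ 50.5, so it lies inside.
All remaining points lie in this disk, and no smaller disk contains both endpoints, so this is the minimum enclosing circle.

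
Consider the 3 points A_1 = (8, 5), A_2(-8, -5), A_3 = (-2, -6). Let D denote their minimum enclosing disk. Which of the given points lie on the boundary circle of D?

A_1, A_2

Side lengths²: A_1A_2² = 356, A_1A_3² = 221, A_2A_3² = 37.
Since A_1A_2² = 356 ≥ 221 + 37 = 258, the angle opposite A_1A_2 is not acute, so the smallest enclosing circle has A_1A_2 as diameter.
Centre = midpoint of A_1A_2 = (0, 0), r² = 356/4 = 89.
The points at distance exactly r from the centre are A_1, A_2 — 2 points.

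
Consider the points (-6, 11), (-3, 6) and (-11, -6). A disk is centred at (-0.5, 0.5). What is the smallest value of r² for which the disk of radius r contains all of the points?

152.5

The required radius is the distance from (-0.5, 0.5) to the farthest point.
Squared distances: 140.5, 36.5, 152.5.
Maximum is 152.5, attained at (-11, -6).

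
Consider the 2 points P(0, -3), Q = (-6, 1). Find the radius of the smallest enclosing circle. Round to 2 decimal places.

3.61

The smallest circle enclosing two points has them as diameter endpoints.
Centre = midpoint = (-3, -1); r² = |PQ|²/4 = 52/4 = 13.
r = √13 ≈ 3.61.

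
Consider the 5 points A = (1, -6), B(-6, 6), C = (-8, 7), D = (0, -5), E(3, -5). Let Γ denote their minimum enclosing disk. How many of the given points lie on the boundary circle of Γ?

The farthest pair is C–E with squared distance 265. The circle on this segment as diameter has centre (-2.5, 1) and r² = 265/4 = 66.25.
Check A: distance² to centre = 61.25 ≤ 66.25, so it lies inside.
All remaining points lie in this disk, and no smaller disk contains both endpoints, so this is the minimum enclosing circle.
The points at distance exactly r from the centre are C, E — 2 points.

2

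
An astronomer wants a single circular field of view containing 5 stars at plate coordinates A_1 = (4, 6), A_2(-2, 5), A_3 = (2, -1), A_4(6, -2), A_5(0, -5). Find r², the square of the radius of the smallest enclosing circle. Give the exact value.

A smallest enclosing disk is always determined by at most three of the input points on its boundary.
The minimum enclosing circle is determined by three boundary points: A_1, A_2, A_5.
Their circumcentre is (113/62, 35/62) with r² = 65897/1922.
The farthest remaining point A_4 is at distance² 46181/1922 ≤ 65897/1922.

65897/1922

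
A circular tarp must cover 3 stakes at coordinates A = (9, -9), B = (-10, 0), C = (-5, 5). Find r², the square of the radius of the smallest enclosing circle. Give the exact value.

110.5

Side lengths²: AB² = 442, AC² = 392, BC² = 50.
Since AB² = 442 ≥ 392 + 50 = 442, the angle opposite AB is not acute, so the smallest enclosing circle has AB as diameter.
Centre = midpoint of AB = (-0.5, -4.5), r² = 442/4 = 110.5.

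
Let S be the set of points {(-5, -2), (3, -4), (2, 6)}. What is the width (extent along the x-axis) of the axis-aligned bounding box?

8

max x = 3, min x = -5, so width = 8.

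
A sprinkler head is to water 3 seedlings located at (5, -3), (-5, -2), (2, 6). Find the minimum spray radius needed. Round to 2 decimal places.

5.82

Call the three points A, B, C in the order given.
Side lengths²: AB² = 101, AC² = 90, BC² = 113.
Since BC² = 113 < 101 + 90 = 191, the triangle is acute, so the smallest enclosing circle is the circumcircle.
Circumcentre = (17/58, 25/58), r² = 57065/1682.
r = √(57065/1682) ≈ 5.82.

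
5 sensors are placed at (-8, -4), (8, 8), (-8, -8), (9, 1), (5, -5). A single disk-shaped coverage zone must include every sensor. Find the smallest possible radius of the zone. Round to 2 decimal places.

11.31

A smallest enclosing disk is always determined by at most three of the input points on its boundary.
The farthest pair is (8, 8)–(-8, -8) with squared distance 512. The circle on this segment as diameter has centre (0, 0) and r² = 512/4 = 128.
Check (-8, -4): distance² to centre = 80 ≤ 128, so it lies inside.
All remaining points lie in this disk, and no smaller disk contains both endpoints, so this is the minimum enclosing circle.
r = √128 ≈ 11.31.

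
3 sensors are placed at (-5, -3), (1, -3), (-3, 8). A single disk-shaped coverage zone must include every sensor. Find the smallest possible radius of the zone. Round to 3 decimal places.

Call the three points A, B, C in the order given.
Side lengths²: AB² = 36, AC² = 125, BC² = 137.
Since BC² = 137 < 125 + 36 = 161, the triangle is acute, so the smallest enclosing circle is the circumcircle.
Circumcentre = (-2, 47/22), r² = 17125/484.
r = √(17125/484) ≈ 5.948.

5.948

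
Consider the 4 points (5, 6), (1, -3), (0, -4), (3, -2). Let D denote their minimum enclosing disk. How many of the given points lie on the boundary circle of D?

2

The farthest pair is (5, 6)–(0, -4) with squared distance 125. The circle on this segment as diameter has centre (2.5, 1) and r² = 125/4 = 31.25.
Check (1, -3): distance² to centre = 18.25 ≤ 31.25, so it lies inside.
All remaining points lie in this disk, and no smaller disk contains both endpoints, so this is the minimum enclosing circle.
The points at distance exactly r from the centre are (5, 6), (0, -4) — 2 points.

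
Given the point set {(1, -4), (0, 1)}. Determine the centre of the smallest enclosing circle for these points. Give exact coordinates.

(0.5, -1.5)

The smallest circle enclosing two points has them as diameter endpoints.
Centre = midpoint = (0.5, -1.5); r² = |(1, -4)−(0, 1)|²/4 = 26/4 = 6.5.
Centre = (0.5, -1.5).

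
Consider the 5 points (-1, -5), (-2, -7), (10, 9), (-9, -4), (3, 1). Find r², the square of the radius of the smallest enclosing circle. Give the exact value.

132.5

The farthest pair is (10, 9)–(-9, -4) with squared distance 530. The circle on this segment as diameter has centre (0.5, 2.5) and r² = 530/4 = 132.5.
Check (-1, -5): distance² to centre = 58.5 ≤ 132.5, so it lies inside.
All remaining points lie in this disk, and no smaller disk contains both endpoints, so this is the minimum enclosing circle.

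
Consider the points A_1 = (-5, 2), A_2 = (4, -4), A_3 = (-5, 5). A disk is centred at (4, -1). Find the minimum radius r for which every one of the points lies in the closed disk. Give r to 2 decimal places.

The required radius is the distance from (4, -1) to the farthest point.
Squared distances: 90, 9, 117.
Maximum is 117, attained at A_3.
r = √117 ≈ 10.82.

10.82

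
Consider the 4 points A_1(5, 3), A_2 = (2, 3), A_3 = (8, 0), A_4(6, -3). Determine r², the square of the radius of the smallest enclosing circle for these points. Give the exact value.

13.203125

The minimum enclosing circle is determined by three boundary points: A_2, A_3, A_4.
Their circumcentre is (4.375, 0.25) with r² = 13.203125.
The farthest remaining point A_1 is at distance² 7.953125 ≤ 13.203125.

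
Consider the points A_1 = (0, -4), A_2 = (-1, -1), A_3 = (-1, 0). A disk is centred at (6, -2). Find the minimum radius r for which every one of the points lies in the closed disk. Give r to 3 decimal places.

The required radius is the distance from (6, -2) to the farthest point.
Squared distances: 40, 50, 53.
Maximum is 53, attained at A_3.
r = √53 ≈ 7.280.

7.280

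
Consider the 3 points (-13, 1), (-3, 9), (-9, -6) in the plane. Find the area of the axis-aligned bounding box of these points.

150

x ranges over [-13, -3], width 10.
y ranges over [-6, 9], height 15.
Area = 10 × 15 = 150.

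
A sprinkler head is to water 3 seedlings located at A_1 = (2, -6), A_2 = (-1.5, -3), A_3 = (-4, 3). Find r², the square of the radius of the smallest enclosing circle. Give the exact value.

Side lengths²: A_1A_2² = 21.25, A_1A_3² = 117, A_2A_3² = 42.25.
Since A_1A_3² = 117 ≥ 42.25 + 21.25 = 63.5, the angle opposite A_1A_3 is not acute, so the smallest enclosing circle has A_1A_3 as diameter.
Centre = midpoint of A_1A_3 = (-1, -1.5), r² = 117/4 = 29.25.

29.25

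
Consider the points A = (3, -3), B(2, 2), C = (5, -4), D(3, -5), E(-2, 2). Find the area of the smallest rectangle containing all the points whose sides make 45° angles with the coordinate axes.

In coordinates u = x + y, v = x − y the rectangle is axis-aligned; the map (x,y)→(u,v) scales areas by 2.
u-values: 0, 4, 1, -2, 0; range = 4 − (-2) = 6.
v-values: 6, 0, 9, 8, -4; range = 9 − (-4) = 13.
Area = (6 × 13) / 2 = 39.

39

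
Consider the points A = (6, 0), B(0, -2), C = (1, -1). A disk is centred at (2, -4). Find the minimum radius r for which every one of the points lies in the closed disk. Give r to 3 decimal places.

The required radius is the distance from (2, -4) to the farthest point.
Squared distances: 32, 8, 10.
Maximum is 32, attained at A.
r = √32 ≈ 5.657.

5.657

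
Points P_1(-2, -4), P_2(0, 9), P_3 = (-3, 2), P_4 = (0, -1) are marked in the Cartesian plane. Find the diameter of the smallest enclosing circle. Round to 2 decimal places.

The farthest pair is P_1–P_2 with squared distance 173. The circle on this segment as diameter has centre (-1, 2.5) and r² = 173/4 = 43.25.
Check P_3: distance² to centre = 4.25 ≤ 43.25, so it lies inside.
All remaining points lie in this disk, and no smaller disk contains both endpoints, so this is the minimum enclosing circle.
Diameter = 2r = 2√(43.25) ≈ 13.15.

13.15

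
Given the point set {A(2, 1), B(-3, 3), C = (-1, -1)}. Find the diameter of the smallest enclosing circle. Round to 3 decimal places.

Side lengths²: AB² = 29, AC² = 13, BC² = 20.
Since AB² = 29 < 20 + 13 = 33, the triangle is acute, so the smallest enclosing circle is the circumcircle.
Circumcentre = (-0.625, 1.6875), r² = 7.36328125.
Diameter = 2r = 2√(7.36328125) ≈ 5.427.

5.427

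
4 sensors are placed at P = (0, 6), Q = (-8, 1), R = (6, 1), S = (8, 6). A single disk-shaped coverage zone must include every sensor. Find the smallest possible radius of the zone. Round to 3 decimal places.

8.382

The farthest pair is Q–S with squared distance 281. The circle on this segment as diameter has centre (0, 3.5) and r² = 281/4 = 70.25.
Check P: distance² to centre = 6.25 ≤ 70.25, so it lies inside.
All remaining points lie in this disk, and no smaller disk contains both endpoints, so this is the minimum enclosing circle.
r = √(70.25) ≈ 8.382.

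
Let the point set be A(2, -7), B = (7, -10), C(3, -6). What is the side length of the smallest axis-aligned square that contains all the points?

5

The bounding box has width 5 and height 4.
An axis-aligned square enclosing the set must have side ≥ max(width, height).
So the minimum side is max(5, 4) = 5.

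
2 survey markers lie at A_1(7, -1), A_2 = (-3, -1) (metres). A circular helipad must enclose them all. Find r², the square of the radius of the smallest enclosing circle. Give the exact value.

The smallest circle enclosing two points has them as diameter endpoints.
Centre = midpoint = (2, -1); r² = |A_1A_2|²/4 = 100/4 = 25.

25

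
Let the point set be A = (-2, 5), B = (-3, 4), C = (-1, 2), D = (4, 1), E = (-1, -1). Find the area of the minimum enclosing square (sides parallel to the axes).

49

The bounding box has width 7 and height 6.
An axis-aligned square enclosing the set must have side ≥ max(width, height).
So the minimum side is max(7, 6) = 7.
Area = 7² = 49.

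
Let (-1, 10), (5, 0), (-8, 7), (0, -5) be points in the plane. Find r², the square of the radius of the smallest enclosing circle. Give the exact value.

42601/729

By Welzl's lemma the MEC is supported by two points (diametrically opposite) or three points (on a circumcircle).
The minimum enclosing circle is determined by three boundary points: (-1, 10), (-8, 7), (0, -5).
Their circumcentre is (-17/9, 65/27) with r² = 42601/729.
The farthest remaining point (5, 0) is at distance² 38821/729 ≤ 42601/729.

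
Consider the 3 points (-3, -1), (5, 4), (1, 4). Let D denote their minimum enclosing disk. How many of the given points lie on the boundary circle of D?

2

Call the three points A, B, C in the order given.
Side lengths²: AB² = 89, AC² = 41, BC² = 16.
Since AB² = 89 ≥ 41 + 16 = 57, the angle opposite AB is not acute, so the smallest enclosing circle has AB as diameter.
Centre = midpoint of AB = (1, 1.5), r² = 89/4 = 22.25.
The points at distance exactly r from the centre are (-3, -1), (5, 4) — 2 points.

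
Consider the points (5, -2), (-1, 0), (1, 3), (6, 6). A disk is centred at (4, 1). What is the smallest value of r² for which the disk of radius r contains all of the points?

29

The required radius is the distance from (4, 1) to the farthest point.
Squared distances: 10, 26, 13, 29.
Maximum is 29, attained at (6, 6).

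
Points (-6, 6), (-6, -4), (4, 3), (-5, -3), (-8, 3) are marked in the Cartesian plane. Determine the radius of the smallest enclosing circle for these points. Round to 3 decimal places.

6.372

The minimum enclosing circle of a finite set is fixed by two of the points (as a diameter) or three (as a circumcircle).
The minimum enclosing circle is determined by three boundary points: (-6, 6), (-6, -4), (4, 3).
Their circumcentre is (-2.05, 1) with r² = 40.6025.
The farthest remaining point (-8, 3) is at distance² 39.4025 ≤ 40.6025.
r = √(40.6025) ≈ 6.372.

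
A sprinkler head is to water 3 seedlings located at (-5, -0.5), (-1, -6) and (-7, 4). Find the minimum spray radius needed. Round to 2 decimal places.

Call the three points A, B, C in the order given.
Side lengths²: AB² = 46.25, AC² = 24.25, BC² = 136.
Since BC² = 136 ≥ 46.25 + 24.25 = 70.5, the angle opposite BC is not acute, so the smallest enclosing circle has BC as diameter.
Centre = midpoint of BC = (-4, -1), r² = 136/4 = 34.
r = √34 ≈ 5.83.

5.83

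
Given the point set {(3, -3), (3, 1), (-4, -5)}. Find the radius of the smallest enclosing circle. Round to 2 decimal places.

4.61

Call the three points A, B, C in the order given.
Side lengths²: AB² = 16, AC² = 53, BC² = 85.
Since BC² = 85 ≥ 53 + 16 = 69, the angle opposite BC is not acute, so the smallest enclosing circle has BC as diameter.
Centre = midpoint of BC = (-0.5, -2), r² = 85/4 = 21.25.
r = √(21.25) ≈ 4.61.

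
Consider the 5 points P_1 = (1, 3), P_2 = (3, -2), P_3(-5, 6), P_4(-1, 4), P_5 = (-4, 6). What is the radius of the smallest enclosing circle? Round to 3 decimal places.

The farthest pair is P_2–P_3 with squared distance 128. The circle on this segment as diameter has centre (-1, 2) and r² = 128/4 = 32.
Check P_1: distance² to centre = 5 ≤ 32, so it lies inside.
All remaining points lie in this disk, and no smaller disk contains both endpoints, so this is the minimum enclosing circle.
r = √32 ≈ 5.657.

5.657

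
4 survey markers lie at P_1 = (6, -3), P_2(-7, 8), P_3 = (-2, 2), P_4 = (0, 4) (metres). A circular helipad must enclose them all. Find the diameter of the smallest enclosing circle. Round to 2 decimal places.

17.03

By Welzl's lemma the MEC is supported by two points (diametrically opposite) or three points (on a circumcircle).
The farthest pair is P_1–P_2 with squared distance 290. The circle on this segment as diameter has centre (-0.5, 2.5) and r² = 290/4 = 72.5.
Check P_3: distance² to centre = 2.5 ≤ 72.5, so it lies inside.
All remaining points lie in this disk, and no smaller disk contains both endpoints, so this is the minimum enclosing circle.
Diameter = 2r = 2√(72.5) ≈ 17.03.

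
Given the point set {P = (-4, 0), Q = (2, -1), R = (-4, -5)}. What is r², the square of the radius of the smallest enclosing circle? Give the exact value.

481/36

Side lengths²: PQ² = 37, PR² = 25, QR² = 52.
Since QR² = 52 < 37 + 25 = 62, the triangle is acute, so the smallest enclosing circle is the circumcircle.
Circumcentre = (-4/3, -2.5), r² = 481/36.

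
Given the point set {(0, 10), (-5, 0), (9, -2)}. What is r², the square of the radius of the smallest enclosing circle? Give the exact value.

Call the three points A, B, C in the order given.
Side lengths²: AB² = 125, AC² = 225, BC² = 200.
Since AC² = 225 < 200 + 125 = 325, the triangle is acute, so the smallest enclosing circle is the circumcircle.
Circumcentre = (2.5, 2.5), r² = 62.5.

62.5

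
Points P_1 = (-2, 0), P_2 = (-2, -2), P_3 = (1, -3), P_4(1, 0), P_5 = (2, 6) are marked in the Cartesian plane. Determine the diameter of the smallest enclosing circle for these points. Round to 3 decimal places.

9.147

The minimum enclosing circle is determined by three boundary points: P_2, P_3, P_5.
Their circumcentre is (6/7, 11/7) with r² = 1025/49.
The farthest remaining point P_1 is at distance² 521/49 ≤ 1025/49.
Diameter = 2r = 2√(1025/49) ≈ 9.147.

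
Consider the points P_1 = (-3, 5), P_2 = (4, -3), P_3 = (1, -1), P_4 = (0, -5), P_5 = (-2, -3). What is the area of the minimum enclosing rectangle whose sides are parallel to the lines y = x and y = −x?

52.5

In coordinates u = x + y, v = x − y the rectangle is axis-aligned; the map (x,y)→(u,v) scales areas by 2.
u-values: 2, 1, 0, -5, -5; range = 2 − (-5) = 7.
v-values: -8, 7, 2, 5, 1; range = 7 − (-8) = 15.
Area = (7 × 15) / 2 = 52.5.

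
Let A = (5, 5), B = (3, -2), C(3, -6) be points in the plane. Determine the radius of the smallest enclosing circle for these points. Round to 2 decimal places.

5.59

Side lengths²: AB² = 53, AC² = 125, BC² = 16.
Since AC² = 125 ≥ 53 + 16 = 69, the angle opposite AC is not acute, so the smallest enclosing circle has AC as diameter.
Centre = midpoint of AC = (4, -0.5), r² = 125/4 = 31.25.
r = √(31.25) ≈ 5.59.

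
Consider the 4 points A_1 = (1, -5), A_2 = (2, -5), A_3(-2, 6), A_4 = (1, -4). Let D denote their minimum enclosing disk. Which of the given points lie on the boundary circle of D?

A_2, A_3

By Welzl's lemma the MEC is supported by two points (diametrically opposite) or three points (on a circumcircle).
The farthest pair is A_2–A_3 with squared distance 137. The circle on this segment as diameter has centre (0, 0.5) and r² = 137/4 = 34.25.
Check A_1: distance² to centre = 31.25 ≤ 34.25, so it lies inside.
All remaining points lie in this disk, and no smaller disk contains both endpoints, so this is the minimum enclosing circle.
The points at distance exactly r from the centre are A_2, A_3 — 2 points.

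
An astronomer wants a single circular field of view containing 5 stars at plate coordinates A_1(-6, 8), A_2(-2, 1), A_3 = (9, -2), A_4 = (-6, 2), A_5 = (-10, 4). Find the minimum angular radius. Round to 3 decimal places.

9.962

A smallest enclosing disk is always determined by at most three of the input points on its boundary.
The farthest pair is A_3–A_5 with squared distance 397. The circle on this segment as diameter has centre (-0.5, 1) and r² = 397/4 = 99.25.
Check A_1: distance² to centre = 79.25 ≤ 99.25, so it lies inside.
All remaining points lie in this disk, and no smaller disk contains both endpoints, so this is the minimum enclosing circle.
r = √(99.25) ≈ 9.962.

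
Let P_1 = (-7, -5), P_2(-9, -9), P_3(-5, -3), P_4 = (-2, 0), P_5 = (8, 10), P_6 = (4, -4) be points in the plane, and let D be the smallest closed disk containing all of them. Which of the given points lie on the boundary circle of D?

The farthest pair is P_2–P_5 with squared distance 650. The circle on this segment as diameter has centre (-0.5, 0.5) and r² = 650/4 = 162.5.
Check P_1: distance² to centre = 72.5 ≤ 162.5, so it lies inside.
All remaining points lie in this disk, and no smaller disk contains both endpoints, so this is the minimum enclosing circle.
The points at distance exactly r from the centre are P_2, P_5 — 2 points.

P_2, P_5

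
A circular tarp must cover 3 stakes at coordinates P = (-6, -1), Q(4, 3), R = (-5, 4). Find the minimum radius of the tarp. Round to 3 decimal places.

Side lengths²: PQ² = 116, PR² = 26, QR² = 82.
Since PQ² = 116 ≥ 82 + 26 = 108, the angle opposite PQ is not acute, so the smallest enclosing circle has PQ as diameter.
Centre = midpoint of PQ = (-1, 1), r² = 116/4 = 29.
r = √29 ≈ 5.385.

5.385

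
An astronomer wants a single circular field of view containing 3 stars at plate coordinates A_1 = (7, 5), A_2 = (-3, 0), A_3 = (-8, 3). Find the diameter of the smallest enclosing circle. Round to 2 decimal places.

Side lengths²: A_1A_2² = 125, A_1A_3² = 229, A_2A_3² = 34.
Since A_1A_3² = 229 ≥ 125 + 34 = 159, the angle opposite A_1A_3 is not acute, so the smallest enclosing circle has A_1A_3 as diameter.
Centre = midpoint of A_1A_3 = (-0.5, 4), r² = 229/4 = 57.25.
Diameter = 2r = 2√(57.25) ≈ 15.13.

15.13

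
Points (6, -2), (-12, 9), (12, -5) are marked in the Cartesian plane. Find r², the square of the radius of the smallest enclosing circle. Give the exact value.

193

Call the three points A, B, C in the order given.
Side lengths²: AB² = 445, AC² = 45, BC² = 772.
Since BC² = 772 ≥ 445 + 45 = 490, the angle opposite BC is not acute, so the smallest enclosing circle has BC as diameter.
Centre = midpoint of BC = (0, 2), r² = 772/4 = 193.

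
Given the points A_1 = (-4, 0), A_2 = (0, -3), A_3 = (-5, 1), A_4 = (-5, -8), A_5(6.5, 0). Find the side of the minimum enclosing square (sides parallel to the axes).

The bounding box has width 11.5 and height 9.
An axis-aligned square enclosing the set must have side ≥ max(width, height).
So the minimum side is max(11.5, 9) = 11.5.

11.5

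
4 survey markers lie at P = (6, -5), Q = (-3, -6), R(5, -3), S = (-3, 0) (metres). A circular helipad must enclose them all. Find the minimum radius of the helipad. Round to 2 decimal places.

5.18

The minimum enclosing circle is determined by three boundary points: P, Q, S.
Their circumcentre is (11/9, -3) with r² = 2173/81.
The farthest remaining point R is at distance² 1156/81 ≤ 2173/81.
r = √(2173/81) ≈ 5.18.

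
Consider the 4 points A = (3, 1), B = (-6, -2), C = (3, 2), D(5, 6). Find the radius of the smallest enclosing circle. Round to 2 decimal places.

6.80

The farthest pair is B–D with squared distance 185. The circle on this segment as diameter has centre (-0.5, 2) and r² = 185/4 = 46.25.
Check A: distance² to centre = 13.25 ≤ 46.25, so it lies inside.
All remaining points lie in this disk, and no smaller disk contains both endpoints, so this is the minimum enclosing circle.
r = √(46.25) ≈ 6.80.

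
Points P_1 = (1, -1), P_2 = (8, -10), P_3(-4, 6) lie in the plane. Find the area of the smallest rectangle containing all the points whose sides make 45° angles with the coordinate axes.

56

In coordinates u = x + y, v = x − y the rectangle is axis-aligned; the map (x,y)→(u,v) scales areas by 2.
u-values: 0, -2, 2; range = 2 − (-2) = 4.
v-values: 2, 18, -10; range = 18 − (-10) = 28.
Area = (4 × 28) / 2 = 56.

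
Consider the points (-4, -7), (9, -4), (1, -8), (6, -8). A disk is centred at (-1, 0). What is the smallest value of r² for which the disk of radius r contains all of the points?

116

The required radius is the distance from (-1, 0) to the farthest point.
Squared distances: 58, 116, 68, 113.
Maximum is 116, attained at (9, -4).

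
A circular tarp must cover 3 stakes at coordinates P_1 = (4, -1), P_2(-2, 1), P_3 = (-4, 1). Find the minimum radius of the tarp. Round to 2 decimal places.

4.12

Side lengths²: P_1P_2² = 40, P_1P_3² = 68, P_2P_3² = 4.
Since P_1P_3² = 68 ≥ 40 + 4 = 44, the angle opposite P_1P_3 is not acute, so the smallest enclosing circle has P_1P_3 as diameter.
Centre = midpoint of P_1P_3 = (0, 0), r² = 68/4 = 17.
r = √17 ≈ 4.12.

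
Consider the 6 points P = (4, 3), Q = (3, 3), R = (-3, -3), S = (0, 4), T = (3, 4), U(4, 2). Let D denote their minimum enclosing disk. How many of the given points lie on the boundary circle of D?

By Welzl's lemma the MEC is supported by two points (diametrically opposite) or three points (on a circumcircle).
The minimum enclosing circle is determined by three boundary points: P, R, T.
Their circumcentre is (7/26, 7/26) with r² = 7225/338.
The farthest remaining point U is at distance² 5717/338 ≤ 7225/338.
The points at distance exactly r from the centre are P, R, T — 3 points.

3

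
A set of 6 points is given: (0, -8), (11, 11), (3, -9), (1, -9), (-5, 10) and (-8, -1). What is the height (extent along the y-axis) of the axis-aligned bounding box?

max y = 11, min y = -9, so height = 20.

20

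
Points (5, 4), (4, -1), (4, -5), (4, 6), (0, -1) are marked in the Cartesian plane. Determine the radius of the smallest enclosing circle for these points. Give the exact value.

The minimum enclosing circle of a finite set is fixed by two of the points (as a diameter) or three (as a circumcircle).
The farthest pair is (4, -5)–(4, 6) with squared distance 121. The circle on this segment as diameter has centre (4, 0.5) and r² = 121/4 = 30.25.
Check (5, 4): distance² to centre = 13.25 ≤ 30.25, so it lies inside.
All remaining points lie in this disk, and no smaller disk contains both endpoints, so this is the minimum enclosing circle.
r = √(30.25) = 5.5.

5.5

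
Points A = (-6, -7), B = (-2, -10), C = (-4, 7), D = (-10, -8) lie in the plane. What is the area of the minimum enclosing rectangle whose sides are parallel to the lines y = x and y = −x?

199.5

In coordinates u = x + y, v = x − y the rectangle is axis-aligned; the map (x,y)→(u,v) scales areas by 2.
u-values: -13, -12, 3, -18; range = 3 − (-18) = 21.
v-values: 1, 8, -11, -2; range = 8 − (-11) = 19.
Area = (21 × 19) / 2 = 199.5.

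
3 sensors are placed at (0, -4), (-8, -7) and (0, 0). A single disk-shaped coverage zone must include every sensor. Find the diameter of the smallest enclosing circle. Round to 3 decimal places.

Call the three points A, B, C in the order given.
Side lengths²: AB² = 73, AC² = 16, BC² = 113.
Since BC² = 113 ≥ 73 + 16 = 89, the angle opposite BC is not acute, so the smallest enclosing circle has BC as diameter.
Centre = midpoint of BC = (-4, -3.5), r² = 113/4 = 28.25.
Diameter = 2r = 2√(28.25) ≈ 10.630.

10.630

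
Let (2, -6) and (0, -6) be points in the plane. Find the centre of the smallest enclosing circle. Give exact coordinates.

(1, -6)

The smallest circle enclosing two points has them as diameter endpoints.
Centre = midpoint = (1, -6); r² = |(2, -6)−(0, -6)|²/4 = 4/4 = 1.
Centre = (1, -6).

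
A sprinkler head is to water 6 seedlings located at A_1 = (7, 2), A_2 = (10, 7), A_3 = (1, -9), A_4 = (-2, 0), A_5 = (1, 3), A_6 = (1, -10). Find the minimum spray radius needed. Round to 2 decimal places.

A smallest enclosing disk is always determined by at most three of the input points on its boundary.
The farthest pair is A_2–A_6 with squared distance 370. The circle on this segment as diameter has centre (5.5, -1.5) and r² = 370/4 = 92.5.
Check A_1: distance² to centre = 14.5 ≤ 92.5, so it lies inside.
All remaining points lie in this disk, and no smaller disk contains both endpoints, so this is the minimum enclosing circle.
r = √(92.5) ≈ 9.62.

9.62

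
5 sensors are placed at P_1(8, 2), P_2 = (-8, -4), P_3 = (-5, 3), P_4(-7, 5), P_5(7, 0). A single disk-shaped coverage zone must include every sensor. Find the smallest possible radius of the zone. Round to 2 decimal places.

8.58

The minimum enclosing circle is determined by three boundary points: P_1, P_2, P_4.
Their circumcentre is (-6/23, -7/23) with r² = 38909/529.
The farthest remaining point P_5 is at distance² 27938/529 ≤ 38909/529.
r = √(38909/529) ≈ 8.58.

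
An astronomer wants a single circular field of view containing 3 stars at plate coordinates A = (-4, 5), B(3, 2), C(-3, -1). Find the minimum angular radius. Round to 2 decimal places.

3.98

Side lengths²: AB² = 58, AC² = 37, BC² = 45.
Since AB² = 58 < 45 + 37 = 82, the triangle is acute, so the smallest enclosing circle is the circumcircle.
Circumcentre = (-25/26, 63/26), r² = 5365/338.
r = √(5365/338) ≈ 3.98.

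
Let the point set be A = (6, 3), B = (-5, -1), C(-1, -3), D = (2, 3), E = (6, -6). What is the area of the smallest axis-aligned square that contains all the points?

The bounding box has width 11 and height 9.
An axis-aligned square enclosing the set must have side ≥ max(width, height).
So the minimum side is max(11, 9) = 11.
Area = 11² = 121.

121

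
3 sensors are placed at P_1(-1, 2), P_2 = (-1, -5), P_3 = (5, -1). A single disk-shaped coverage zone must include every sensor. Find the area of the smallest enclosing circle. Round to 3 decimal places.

51.051

Side lengths²: P_1P_2² = 49, P_1P_3² = 45, P_2P_3² = 52.
Since P_2P_3² = 52 < 49 + 45 = 94, the triangle is acute, so the smallest enclosing circle is the circumcircle.
Circumcentre = (1, -1.5), r² = 16.25.
Area = π·r² = π·16.25 ≈ 51.051.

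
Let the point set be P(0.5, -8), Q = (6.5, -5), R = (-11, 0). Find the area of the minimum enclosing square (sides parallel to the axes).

306.25

The bounding box has width 17.5 and height 8.
An axis-aligned square enclosing the set must have side ≥ max(width, height).
So the minimum side is max(17.5, 8) = 17.5.
Area = 17.5² = 306.25.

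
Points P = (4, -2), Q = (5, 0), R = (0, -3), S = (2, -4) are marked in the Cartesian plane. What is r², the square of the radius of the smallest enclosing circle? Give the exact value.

8.5

The farthest pair is Q–R with squared distance 34. The circle on this segment as diameter has centre (2.5, -1.5) and r² = 34/4 = 8.5.
Check P: distance² to centre = 2.5 ≤ 8.5, so it lies inside.
All remaining points lie in this disk, and no smaller disk contains both endpoints, so this is the minimum enclosing circle.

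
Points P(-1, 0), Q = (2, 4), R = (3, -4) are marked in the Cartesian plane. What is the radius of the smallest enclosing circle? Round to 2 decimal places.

4.03

Side lengths²: PQ² = 25, PR² = 32, QR² = 65.
Since QR² = 65 ≥ 32 + 25 = 57, the angle opposite QR is not acute, so the smallest enclosing circle has QR as diameter.
Centre = midpoint of QR = (2.5, 0), r² = 65/4 = 16.25.
r = √(16.25) ≈ 4.03.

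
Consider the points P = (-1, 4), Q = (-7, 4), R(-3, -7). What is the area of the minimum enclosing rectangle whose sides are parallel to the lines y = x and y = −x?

97.5

In coordinates u = x + y, v = x − y the rectangle is axis-aligned; the map (x,y)→(u,v) scales areas by 2.
u-values: 3, -3, -10; range = 3 − (-10) = 13.
v-values: -5, -11, 4; range = 4 − (-11) = 15.
Area = (13 × 15) / 2 = 97.5.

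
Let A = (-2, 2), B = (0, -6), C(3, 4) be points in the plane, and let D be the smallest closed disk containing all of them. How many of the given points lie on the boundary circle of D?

Side lengths²: AB² = 68, AC² = 29, BC² = 109.
Since BC² = 109 ≥ 68 + 29 = 97, the angle opposite BC is not acute, so the smallest enclosing circle has BC as diameter.
Centre = midpoint of BC = (1.5, -1), r² = 109/4 = 27.25.
The points at distance exactly r from the centre are B, C — 2 points.

2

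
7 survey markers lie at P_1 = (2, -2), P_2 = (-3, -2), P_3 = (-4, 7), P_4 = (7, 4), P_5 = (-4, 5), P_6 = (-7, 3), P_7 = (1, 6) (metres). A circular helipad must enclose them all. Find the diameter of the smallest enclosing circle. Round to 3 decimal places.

14.036

By Welzl's lemma the MEC is supported by two points (diametrically opposite) or three points (on a circumcircle).
The farthest pair is P_4–P_6 with squared distance 197. The circle on this segment as diameter has centre (0, 3.5) and r² = 197/4 = 49.25.
Check P_1: distance² to centre = 34.25 ≤ 49.25, so it lies inside.
All remaining points lie in this disk, and no smaller disk contains both endpoints, so this is the minimum enclosing circle.
Diameter = 2r = 2√(49.25) ≈ 14.036.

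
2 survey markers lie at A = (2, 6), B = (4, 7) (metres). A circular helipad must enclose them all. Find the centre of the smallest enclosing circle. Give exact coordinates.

The smallest circle enclosing two points has them as diameter endpoints.
Centre = midpoint = (3, 6.5); r² = |AB|²/4 = 5/4 = 1.25.
Centre = (3, 6.5).

(3, 6.5)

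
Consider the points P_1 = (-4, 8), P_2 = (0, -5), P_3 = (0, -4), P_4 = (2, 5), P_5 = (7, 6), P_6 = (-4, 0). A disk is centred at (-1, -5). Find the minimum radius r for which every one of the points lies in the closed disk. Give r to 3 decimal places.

The required radius is the distance from (-1, -5) to the farthest point.
Squared distances: 178, 1, 2, 109, 185, 34.
Maximum is 185, attained at P_5.
r = √185 ≈ 13.601.

13.601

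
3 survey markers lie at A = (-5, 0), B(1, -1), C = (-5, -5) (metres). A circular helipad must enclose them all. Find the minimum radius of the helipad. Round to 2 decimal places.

3.66

Side lengths²: AB² = 37, AC² = 25, BC² = 52.
Since BC² = 52 < 37 + 25 = 62, the triangle is acute, so the smallest enclosing circle is the circumcircle.
Circumcentre = (-7/3, -2.5), r² = 481/36.
r = √(481/36) ≈ 3.66.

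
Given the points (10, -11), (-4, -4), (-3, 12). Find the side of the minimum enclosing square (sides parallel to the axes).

The bounding box has width 14 and height 23.
An axis-aligned square enclosing the set must have side ≥ max(width, height).
So the minimum side is max(14, 23) = 23.

23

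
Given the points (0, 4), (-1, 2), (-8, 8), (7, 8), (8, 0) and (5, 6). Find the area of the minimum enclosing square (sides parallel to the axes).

The bounding box has width 16 and height 8.
An axis-aligned square enclosing the set must have side ≥ max(width, height).
So the minimum side is max(16, 8) = 16.
Area = 16² = 256.

256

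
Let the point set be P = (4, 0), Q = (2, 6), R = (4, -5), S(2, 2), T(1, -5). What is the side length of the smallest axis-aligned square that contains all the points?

The bounding box has width 3 and height 11.
An axis-aligned square enclosing the set must have side ≥ max(width, height).
So the minimum side is max(3, 11) = 11.

11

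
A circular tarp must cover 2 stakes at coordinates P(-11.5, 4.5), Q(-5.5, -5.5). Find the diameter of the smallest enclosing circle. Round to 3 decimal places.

11.662

The smallest circle enclosing two points has them as diameter endpoints.
Centre = midpoint = (-8.5, -0.5); r² = |PQ|²/4 = 136/4 = 34.
Diameter = 2r = 2√34 ≈ 11.662.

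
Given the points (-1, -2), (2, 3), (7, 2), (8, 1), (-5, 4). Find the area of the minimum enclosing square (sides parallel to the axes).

The bounding box has width 13 and height 6.
An axis-aligned square enclosing the set must have side ≥ max(width, height).
So the minimum side is max(13, 6) = 13.
Area = 13² = 169.

169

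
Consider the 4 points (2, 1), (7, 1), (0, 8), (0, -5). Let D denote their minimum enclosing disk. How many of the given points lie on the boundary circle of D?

By Welzl's lemma the MEC is supported by two points (diametrically opposite) or three points (on a circumcircle).
The minimum enclosing circle is determined by three boundary points: (7, 1), (0, 8), (0, -5).
Their circumcentre is (0.5, 1.5) with r² = 42.5.
The farthest remaining point (2, 1) is at distance² 2.5 ≤ 42.5.
The points at distance exactly r from the centre are (7, 1), (0, 8), (0, -5) — 3 points.

3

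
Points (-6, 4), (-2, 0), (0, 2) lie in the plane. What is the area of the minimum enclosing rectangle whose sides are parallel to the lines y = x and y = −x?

In coordinates u = x + y, v = x − y the rectangle is axis-aligned; the map (x,y)→(u,v) scales areas by 2.
u-values: -2, -2, 2; range = 2 − (-2) = 4.
v-values: -10, -2, -2; range = -2 − (-10) = 8.
Area = (4 × 8) / 2 = 16.

16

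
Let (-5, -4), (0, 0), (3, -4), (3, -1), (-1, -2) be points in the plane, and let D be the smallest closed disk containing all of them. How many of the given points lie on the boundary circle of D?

3

The minimum enclosing circle of a finite set is fixed by two of the points (as a diameter) or three (as a circumcircle).
The farthest pair is (-5, -4)–(3, -1) with squared distance 73. The circle on this segment as diameter has centre (-1, -2.5) and r² = 73/4 = 18.25.
Check (0, 0): distance² to centre = 7.25 ≤ 18.25, so it lies inside.
All remaining points lie in this disk, and no smaller disk contains both endpoints, so this is the minimum enclosing circle.
The points at distance exactly r from the centre are (-5, -4), (3, -4), (3, -1) — 3 points.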